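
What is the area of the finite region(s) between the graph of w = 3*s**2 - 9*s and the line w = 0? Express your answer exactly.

27/2

The curve meets the s-axis where 3*s**2 - 9*s = 0, i.e. 3*s*(s - 3) = 0, at s = 0, 3.
On [0, 3] the curve lies below the axis; ∫[0,3] (3*s**2 - 9*s) ds = -27/2, giving area 27/2.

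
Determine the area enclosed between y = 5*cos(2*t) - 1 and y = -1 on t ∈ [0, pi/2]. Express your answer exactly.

The difference (5*cos(2*t) - 1) - (-1) = 5*cos(2*t) changes sign at t = pi/4 inside [0, pi/2], so split the integral there.
∫[0,pi/4] (5*cos(2*t)) dt = 5/2.
∫[pi/4,pi/2] (5*cos(2*t)) dt = -5/2; the area of that piece is 5/2.
Total area = 5/2 + 5/2 = 5.

5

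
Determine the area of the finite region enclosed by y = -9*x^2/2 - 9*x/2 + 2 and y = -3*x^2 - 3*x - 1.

27/4

Set the curves equal: -9*x^2/2 - 9*x/2 + 2 = -3*x^2 - 3*x - 1, so -3*x^2/2 - 3*x/2 + 3 = 0, which factors as -3*(x - 1)*(x + 2)/2 = 0. The curves meet at x = -2, 1.
On [-2, 1], y = -9*x^2/2 - 9*x/2 + 2 is on top; that piece has area ∫[-2,1] (-3*x^2/2 - 3*x/2 + 3) dx = 27/4.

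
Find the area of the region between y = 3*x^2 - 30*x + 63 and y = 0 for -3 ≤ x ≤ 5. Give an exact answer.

448

The difference (3*x^2 - 30*x + 63) - (0) = 3*x^2 - 30*x + 63 changes sign at x = 3 inside [-3, 5], so split the integral there.
∫[-3,3] (3*x^2 - 30*x + 63) dx = 432.
∫[3,5] (3*x^2 - 30*x + 63) dx = -16; the area of that piece is 16.
Total area = 432 + 16 = 448.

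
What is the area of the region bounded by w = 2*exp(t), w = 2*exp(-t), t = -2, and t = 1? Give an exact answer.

-8 + 2*exp(-2) + 2*exp(-1) + 2*exp(1) + 2*exp(2)

The difference (2*exp(t)) - (2*exp(-t)) = 2*exp(t) - 2*exp(-t) changes sign at t = 0 inside [-2, 1], so split the integral there.
∫[-2,0] (2*exp(t) - 2*exp(-t)) dt = -2*exp(2) - 2*exp(-2) + 4; the area of that piece is -4 + 2*exp(-2) + 2*exp(2).
∫[0,1] (2*exp(t) - 2*exp(-t)) dt = -4 + 2*exp(-1) + 2*exp(1).
Total area = (-4 + 2*exp(-2) + 2*exp(2)) + (-4 + 2*exp(-1) + 2*exp(1)) = -8 + 2*exp(-2) + 2*exp(-1) + 2*exp(1) + 2*exp(2).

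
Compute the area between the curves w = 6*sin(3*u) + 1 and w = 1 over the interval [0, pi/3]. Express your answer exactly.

4

On [0, pi/3], (6*sin(3*u) + 1) - (1) = 6*sin(3*u) is ≥ 0 throughout, so the area is a single integral of |6*sin(3*u)|.
∫[0,pi/3] (6*sin(3*u)) du = 4.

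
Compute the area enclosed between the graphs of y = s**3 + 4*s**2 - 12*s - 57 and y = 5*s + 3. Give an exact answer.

3901/12

Set the curves equal: s**3 + 4*s**2 - 12*s - 57 = 5*s + 3, so s**3 + 4*s**2 - 17*s - 60 = 0, which factors as (s - 4)*(s + 3)*(s + 5) = 0. The curves meet at s = -5, -3, 4.
On [-5, -3], y = s**3 + 4*s**2 - 12*s - 57 is on top; that piece has area ∫[-5,-3] (s**3 + 4*s**2 - 17*s - 60) ds = 32/3.
On [-3, 4], y = 5*s + 3 is on top; that piece has area ∫[-3,4] (-(s**3 + 4*s**2 - 17*s - 60)) ds = 3773/12.
Total enclosed area = 32/3 + 3773/12 = 3901/12.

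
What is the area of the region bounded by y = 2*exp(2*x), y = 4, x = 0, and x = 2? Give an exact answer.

-11 + 4*log(2) + exp(4)

The difference (2*exp(2*x)) - (4) = 2*exp(2*x) - 4 changes sign at x = log(2)/2 inside [0, 2], so split the integral there.
∫[0,log(2)/2] (2*exp(2*x) - 4) dx = 1 - log(4); the area of that piece is -1 + log(4).
∫[log(2)/2,2] (2*exp(2*x) - 4) dx = -10 + 2*log(2) + exp(4).
Total area = (-1 + log(4)) + (-10 + 2*log(2) + exp(4)) = -11 + 4*log(2) + exp(4).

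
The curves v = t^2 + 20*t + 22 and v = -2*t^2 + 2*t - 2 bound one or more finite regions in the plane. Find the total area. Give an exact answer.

4

Set the curves equal: t^2 + 20*t + 22 = -2*t^2 + 2*t - 2, so 3*t^2 + 18*t + 24 = 0, which factors as 3*(t + 2)*(t + 4) = 0. The curves meet at t = -4, -2.
On [-4, -2], v = -2*t^2 + 2*t - 2 is on top; that piece has area ∫[-4,-2] (-(3*t^2 + 18*t + 24)) dt = 4.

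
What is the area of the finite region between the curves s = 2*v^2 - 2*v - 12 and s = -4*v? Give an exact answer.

Both boundary curves give s as a function of v, so integrate with respect to v. Setting them equal: 2*v^2 + 2*v - 12 = 0, i.e. 2*(v - 2)*(v + 3) = 0, so they meet at v = -3, 2.
For v in [-3, 2], s = 2*v^2 - 2*v - 12 is on the left; area = ∫[-3,2] (-(2*v^2 + 2*v - 12)) dv = 125/3.

125/3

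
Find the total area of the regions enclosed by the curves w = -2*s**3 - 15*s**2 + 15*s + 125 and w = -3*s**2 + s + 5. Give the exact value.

517

Set the curves equal: -2*s**3 - 15*s**2 + 15*s + 125 = -3*s**2 + s + 5, so -2*s**3 - 12*s**2 + 14*s + 120 = 0, which factors as -2*(s - 3)*(s + 4)*(s + 5) = 0. The curves meet at s = -5, -4, 3.
On [-5, -4], w = -3*s**2 + s + 5 is on top; that piece has area ∫[-5,-4] (-(-2*s**3 - 12*s**2 + 14*s + 120)) ds = 5/2.
On [-4, 3], w = -2*s**3 - 15*s**2 + 15*s + 125 is on top; that piece has area ∫[-4,3] (-2*s**3 - 12*s**2 + 14*s + 120) ds = 1029/2.
Total enclosed area = 5/2 + 1029/2 = 517.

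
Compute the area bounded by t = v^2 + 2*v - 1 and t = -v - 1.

9/2

Both boundary curves give t as a function of v, so integrate with respect to v. Setting them equal: v^2 + 3*v = 0, i.e. v*(v + 3) = 0, so they meet at v = -3, 0.
For v in [-3, 0], t = v^2 + 2*v - 1 is on the left; area = ∫[-3,0] (-(v^2 + 3*v)) dv = 9/2.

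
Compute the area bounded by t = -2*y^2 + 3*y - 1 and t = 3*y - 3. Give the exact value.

Both boundary curves give t as a function of y, so integrate with respect to y. Setting them equal: -2*y^2 + 2 = 0, i.e. -2*(y - 1)*(y + 1) = 0, so they meet at y = -1, 1.
For y in [-1, 1], t = -2*y^2 + 3*y - 1 is on the right; area = ∫[-1,1] (-2*y^2 + 2) dy = 8/3.

8/3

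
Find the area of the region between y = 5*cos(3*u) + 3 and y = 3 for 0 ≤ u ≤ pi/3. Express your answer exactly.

The difference (5*cos(3*u) + 3) - (3) = 5*cos(3*u) changes sign at u = pi/6 inside [0, pi/3], so split the integral there.
∫[0,pi/6] (5*cos(3*u)) du = 5/3.
∫[pi/6,pi/3] (5*cos(3*u)) du = -5/3; the area of that piece is 5/3.
Total area = 5/3 + 5/3 = 10/3.

10/3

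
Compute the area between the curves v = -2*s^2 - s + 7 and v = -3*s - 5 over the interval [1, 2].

31/3

On [1, 2], (-2*s^2 - s + 7) - (-3*s - 5) = -2*s^2 + 2*s + 12 is ≥ 0 throughout, so the area is a single integral of |-2*s^2 + 2*s + 12|.
∫[1,2] (-2*s^2 + 2*s + 12) ds = 31/3.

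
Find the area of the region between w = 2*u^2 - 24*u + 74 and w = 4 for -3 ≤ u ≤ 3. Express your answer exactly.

On [-3, 3], (2*u^2 - 24*u + 74) - (4) = 2*u^2 - 24*u + 70 is ≥ 0 throughout, so the area is a single integral of |2*u^2 - 24*u + 70|.
∫[-3,3] (2*u^2 - 24*u + 70) du = 456.

456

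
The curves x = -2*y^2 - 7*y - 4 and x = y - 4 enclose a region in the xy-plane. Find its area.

Both boundary curves give x as a function of y, so integrate with respect to y. Setting them equal: -2*y^2 - 8*y = 0, i.e. -2*y*(y + 4) = 0, so they meet at y = -4, 0.
For y in [-4, 0], x = -2*y^2 - 7*y - 4 is on the right; area = ∫[-4,0] (-2*y^2 - 8*y) dy = 64/3.

64/3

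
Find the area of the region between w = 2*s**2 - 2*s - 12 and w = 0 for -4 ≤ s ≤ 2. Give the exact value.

The difference (2*s**2 - 2*s - 12) - (0) = 2*s**2 - 2*s - 12 changes sign at s = -2 inside [-4, 2], so split the integral there.
∫[-4,-2] (2*s**2 - 2*s - 12) ds = 76/3.
∫[-2,2] (2*s**2 - 2*s - 12) ds = -112/3; the area of that piece is 112/3.
Total area = 76/3 + 112/3 = 188/3.

188/3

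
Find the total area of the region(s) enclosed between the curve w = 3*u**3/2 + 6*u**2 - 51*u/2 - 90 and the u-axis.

The curve meets the u-axis where 3*u**3/2 + 6*u**2 - 51*u/2 - 90 = 0, i.e. 3*(u - 4)*(u + 3)*(u + 5)/2 = 0, at u = -5, -3, 4.
On [-5, -3] the curve lies above the axis; ∫[-5,-3] (3*u**3/2 + 6*u**2 - 51*u/2 - 90) du = 16, giving area 16.
On [-3, 4] the curve lies below the axis; ∫[-3,4] (3*u**3/2 + 6*u**2 - 51*u/2 - 90) du = -3773/8, giving area 3773/8.
Total area = 16 + 3773/8 = 3901/8.

3901/8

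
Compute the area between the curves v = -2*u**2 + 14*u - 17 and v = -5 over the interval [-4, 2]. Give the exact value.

638/3

The difference (-2*u**2 + 14*u - 17) - (-5) = -2*u**2 + 14*u - 12 changes sign at u = 1 inside [-4, 2], so split the integral there.
∫[-4,1] (-2*u**2 + 14*u - 12) du = -625/3; the area of that piece is 625/3.
∫[1,2] (-2*u**2 + 14*u - 12) du = 13/3.
Total area = 625/3 + 13/3 = 638/3.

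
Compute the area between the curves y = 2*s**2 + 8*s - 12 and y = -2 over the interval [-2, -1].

52/3

On [-2, -1], (2*s**2 + 8*s - 12) - (-2) = 2*s**2 + 8*s - 10 is ≤ 0 throughout, so the area is a single integral of |2*s**2 + 8*s - 10|.
∫[-2,-1] (2*s**2 + 8*s - 10) ds = -52/3; the area of that piece is 52/3.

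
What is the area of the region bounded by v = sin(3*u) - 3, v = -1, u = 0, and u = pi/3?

-2/3 + 2*pi/3

On [0, pi/3], (sin(3*u) - 3) - (-1) = sin(3*u) - 2 is ≤ 0 throughout, so the area is a single integral of |sin(3*u) - 2|.
∫[0,pi/3] (sin(3*u) - 2) du = 2/3 - 2*pi/3; the area of that piece is -2/3 + 2*pi/3.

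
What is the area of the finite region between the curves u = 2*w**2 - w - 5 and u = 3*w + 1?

64/3

Both boundary curves give u as a function of w, so integrate with respect to w. Setting them equal: 2*w**2 - 4*w - 6 = 0, i.e. 2*(w - 3)*(w + 1) = 0, so they meet at w = -1, 3.
For w in [-1, 3], u = 2*w**2 - w - 5 is on the left; area = ∫[-1,3] (-(2*w**2 - 4*w - 6)) dw = 64/3.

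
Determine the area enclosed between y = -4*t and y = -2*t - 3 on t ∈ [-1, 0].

On [-1, 0], (-4*t) - (-2*t - 3) = -2*t + 3 is ≥ 0 throughout, so the area is a single integral of |-2*t + 3|.
∫[-1,0] (-2*t + 3) dt = 4.

4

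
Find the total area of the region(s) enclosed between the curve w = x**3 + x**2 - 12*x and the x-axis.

937/12

The curve meets the x-axis where x**3 + x**2 - 12*x = 0, i.e. x*(x - 3)*(x + 4) = 0, at x = -4, 0, 3.
On [-4, 0] the curve lies above the axis; ∫[-4,0] (x**3 + x**2 - 12*x) dx = 160/3, giving area 160/3.
On [0, 3] the curve lies below the axis; ∫[0,3] (x**3 + x**2 - 12*x) dx = -99/4, giving area 99/4.
Total area = 160/3 + 99/4 = 937/12.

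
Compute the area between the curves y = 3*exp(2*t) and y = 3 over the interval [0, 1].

On [0, 1], (3*exp(2*t)) - (3) = 3*exp(2*t) - 3 is ≥ 0 throughout, so the area is a single integral of |3*exp(2*t) - 3|.
∫[0,1] (3*exp(2*t) - 3) dt = -9/2 + 3*exp(2)/2.

-9/2 + 3*exp(2)/2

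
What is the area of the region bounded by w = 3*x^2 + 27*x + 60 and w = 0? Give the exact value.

1/2

Set the curves equal: 3*x^2 + 27*x + 60 = 0, so 3*x^2 + 27*x + 60 = 0, which factors as 3*(x + 4)*(x + 5) = 0. The curves meet at x = -5, -4.
On [-5, -4], w = 0 is on top; that piece has area ∫[-5,-4] (-(3*x^2 + 27*x + 60)) dx = 1/2.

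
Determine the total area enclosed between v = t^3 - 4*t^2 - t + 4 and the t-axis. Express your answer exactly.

The curve meets the t-axis where t^3 - 4*t^2 - t + 4 = 0, i.e. (t - 4)*(t - 1)*(t + 1) = 0, at t = -1, 1, 4.
On [-1, 1] the curve lies above the axis; ∫[-1,1] (t^3 - 4*t^2 - t + 4) dt = 16/3, giving area 16/3.
On [1, 4] the curve lies below the axis; ∫[1,4] (t^3 - 4*t^2 - t + 4) dt = -63/4, giving area 63/4.
Total area = 16/3 + 63/4 = 253/12.

253/12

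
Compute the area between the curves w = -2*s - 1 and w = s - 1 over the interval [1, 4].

45/2

On [1, 4], (-2*s - 1) - (s - 1) = -3*s is ≤ 0 throughout, so the area is a single integral of |-3*s|.
∫[1,4] (-3*s) ds = -45/2; the area of that piece is 45/2.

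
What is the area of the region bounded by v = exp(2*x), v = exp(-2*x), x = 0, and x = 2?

On [0, 2], (exp(2*x)) - (exp(-2*x)) = exp(2*x) - exp(-2*x) is ≥ 0 throughout, so the area is a single integral of |exp(2*x) - exp(-2*x)|.
∫[0,2] (exp(2*x) - exp(-2*x)) dx = -1 + exp(-4)/2 + exp(4)/2.

-1 + exp(-4)/2 + exp(4)/2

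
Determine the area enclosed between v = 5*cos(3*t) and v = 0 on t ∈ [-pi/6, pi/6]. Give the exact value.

10/3

On [-pi/6, pi/6], (5*cos(3*t)) - (0) = 5*cos(3*t) is ≥ 0 throughout, so the area is a single integral of |5*cos(3*t)|.
∫[-pi/6,pi/6] (5*cos(3*t)) dt = 10/3.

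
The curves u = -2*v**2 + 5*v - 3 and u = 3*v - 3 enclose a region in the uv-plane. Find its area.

Both boundary curves give u as a function of v, so integrate with respect to v. Setting them equal: -2*v**2 + 2*v = 0, i.e. -2*v*(v - 1) = 0, so they meet at v = 0, 1.
For v in [0, 1], u = -2*v**2 + 5*v - 3 is on the right; area = ∫[0,1] (-2*v**2 + 2*v) dv = 1/3.

1/3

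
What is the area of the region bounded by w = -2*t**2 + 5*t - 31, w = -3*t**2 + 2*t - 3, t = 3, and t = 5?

11

The difference (-2*t**2 + 5*t - 31) - (-3*t**2 + 2*t - 3) = t**2 + 3*t - 28 changes sign at t = 4 inside [3, 5], so split the integral there.
∫[3,4] (t**2 + 3*t - 28) dt = -31/6; the area of that piece is 31/6.
∫[4,5] (t**2 + 3*t - 28) dt = 35/6.
Total area = 31/6 + 35/6 = 11.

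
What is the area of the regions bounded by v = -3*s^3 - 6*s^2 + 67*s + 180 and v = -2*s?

Set the curves equal: -3*s^3 - 6*s^2 + 67*s + 180 = -2*s, so -3*s^3 - 6*s^2 + 69*s + 180 = 0, which factors as -3*(s - 5)*(s + 3)*(s + 4) = 0. The curves meet at s = -4, -3, 5.
On [-4, -3], v = -2*s is on top; that piece has area ∫[-4,-3] (-(-3*s^3 - 6*s^2 + 69*s + 180)) ds = 17/4.
On [-3, 5], v = -3*s^3 - 6*s^2 + 67*s + 180 is on top; that piece has area ∫[-3,5] (-3*s^3 - 6*s^2 + 69*s + 180) ds = 1280.
Total enclosed area = 17/4 + 1280 = 5137/4.

5137/4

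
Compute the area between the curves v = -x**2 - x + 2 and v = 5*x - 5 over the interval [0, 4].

The difference (-x**2 - x + 2) - (5*x - 5) = -x**2 - 6*x + 7 changes sign at x = 1 inside [0, 4], so split the integral there.
∫[0,1] (-x**2 - 6*x + 7) dx = 11/3.
∫[1,4] (-x**2 - 6*x + 7) dx = -45; the area of that piece is 45.
Total area = 11/3 + 45 = 146/3.

146/3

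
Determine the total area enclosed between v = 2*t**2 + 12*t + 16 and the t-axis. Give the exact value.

The curve meets the t-axis where 2*t**2 + 12*t + 16 = 0, i.e. 2*(t + 2)*(t + 4) = 0, at t = -4, -2.
On [-4, -2] the curve lies below the axis; ∫[-4,-2] (2*t**2 + 12*t + 16) dt = -8/3, giving area 8/3.

8/3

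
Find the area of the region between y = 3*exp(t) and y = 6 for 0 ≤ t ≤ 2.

The difference (3*exp(t)) - (6) = 3*exp(t) - 6 changes sign at t = log(2) inside [0, 2], so split the integral there.
∫[0,log(2)] (3*exp(t) - 6) dt = 3 - log(64); the area of that piece is -3 + log(64).
∫[log(2),2] (3*exp(t) - 6) dt = -18 + 6*log(2) + 3*exp(2).
Total area = (-3 + log(64)) + (-18 + 6*log(2) + 3*exp(2)) = -21 + 12*log(2) + 3*exp(2).

-21 + 12*log(2) + 3*exp(2)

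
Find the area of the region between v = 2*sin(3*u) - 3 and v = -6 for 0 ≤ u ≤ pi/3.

On [0, pi/3], (2*sin(3*u) - 3) - (-6) = 2*sin(3*u) + 3 is ≥ 0 throughout, so the area is a single integral of |2*sin(3*u) + 3|.
∫[0,pi/3] (2*sin(3*u) + 3) du = 4/3 + pi.

4/3 + pi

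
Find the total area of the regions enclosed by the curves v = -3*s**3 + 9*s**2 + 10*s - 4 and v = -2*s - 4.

393/4

Set the curves equal: -3*s**3 + 9*s**2 + 10*s - 4 = -2*s - 4, so -3*s**3 + 9*s**2 + 12*s = 0, which factors as -3*s*(s - 4)*(s + 1) = 0. The curves meet at s = -1, 0, 4.
On [-1, 0], v = -2*s - 4 is on top; that piece has area ∫[-1,0] (-(-3*s**3 + 9*s**2 + 12*s)) ds = 9/4.
On [0, 4], v = -3*s**3 + 9*s**2 + 10*s - 4 is on top; that piece has area ∫[0,4] (-3*s**3 + 9*s**2 + 12*s) ds = 96.
Total enclosed area = 9/4 + 96 = 393/4.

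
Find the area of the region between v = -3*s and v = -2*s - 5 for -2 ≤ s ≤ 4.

24

On [-2, 4], (-3*s) - (-2*s - 5) = -s + 5 is ≥ 0 throughout, so the area is a single integral of |-s + 5|.
∫[-2,4] (-s + 5) ds = 24.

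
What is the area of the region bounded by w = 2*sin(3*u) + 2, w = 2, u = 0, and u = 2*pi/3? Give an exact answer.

The difference (2*sin(3*u) + 2) - (2) = 2*sin(3*u) changes sign at u = pi/3 inside [0, 2*pi/3], so split the integral there.
∫[0,pi/3] (2*sin(3*u)) du = 4/3.
∫[pi/3,2*pi/3] (2*sin(3*u)) du = -4/3; the area of that piece is 4/3.
Total area = 4/3 + 4/3 = 8/3.

8/3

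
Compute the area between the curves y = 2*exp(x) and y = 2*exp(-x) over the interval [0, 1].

On [0, 1], (2*exp(x)) - (2*exp(-x)) = 2*exp(x) - 2*exp(-x) is ≥ 0 throughout, so the area is a single integral of |2*exp(x) - 2*exp(-x)|.
∫[0,1] (2*exp(x) - 2*exp(-x)) dx = -4 + 2*exp(-1) + 2*exp(1).

-4 + 2*exp(-1) + 2*exp(1)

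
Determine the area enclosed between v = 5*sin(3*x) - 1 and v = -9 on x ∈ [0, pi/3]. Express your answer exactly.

On [0, pi/3], (5*sin(3*x) - 1) - (-9) = 5*sin(3*x) + 8 is ≥ 0 throughout, so the area is a single integral of |5*sin(3*x) + 8|.
∫[0,pi/3] (5*sin(3*x) + 8) dx = 10/3 + 8*pi/3.

10/3 + 8*pi/3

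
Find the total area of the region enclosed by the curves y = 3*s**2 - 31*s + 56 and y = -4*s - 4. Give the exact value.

Set the curves equal: 3*s**2 - 31*s + 56 = -4*s - 4, so 3*s**2 - 27*s + 60 = 0, which factors as 3*(s - 5)*(s - 4) = 0. The curves meet at s = 4, 5.
On [4, 5], y = -4*s - 4 is on top; that piece has area ∫[4,5] (-(3*s**2 - 27*s + 60)) ds = 1/2.

1/2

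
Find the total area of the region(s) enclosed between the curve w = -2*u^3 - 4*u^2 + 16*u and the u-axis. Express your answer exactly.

296/3

The curve meets the u-axis where -2*u^3 - 4*u^2 + 16*u = 0, i.e. -2*u*(u - 2)*(u + 4) = 0, at u = -4, 0, 2.
On [-4, 0] the curve lies below the axis; ∫[-4,0] (-2*u^3 - 4*u^2 + 16*u) du = -256/3, giving area 256/3.
On [0, 2] the curve lies above the axis; ∫[0,2] (-2*u^3 - 4*u^2 + 16*u) du = 40/3, giving area 40/3.
Total area = 256/3 + 40/3 = 296/3.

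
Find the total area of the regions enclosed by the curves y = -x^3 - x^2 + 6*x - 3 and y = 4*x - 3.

Set the curves equal: -x^3 - x^2 + 6*x - 3 = 4*x - 3, so -x^3 - x^2 + 2*x = 0, which factors as -x*(x - 1)*(x + 2) = 0. The curves meet at x = -2, 0, 1.
On [-2, 0], y = 4*x - 3 is on top; that piece has area ∫[-2,0] (-(-x^3 - x^2 + 2*x)) dx = 8/3.
On [0, 1], y = -x^3 - x^2 + 6*x - 3 is on top; that piece has area ∫[0,1] (-x^3 - x^2 + 2*x) dx = 5/12.
Total enclosed area = 8/3 + 5/12 = 37/12.

37/12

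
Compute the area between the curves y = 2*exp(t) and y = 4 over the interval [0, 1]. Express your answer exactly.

The difference (2*exp(t)) - (4) = 2*exp(t) - 4 changes sign at t = log(2) inside [0, 1], so split the integral there.
∫[0,log(2)] (2*exp(t) - 4) dt = 2 - log(16); the area of that piece is -2 + log(16).
∫[log(2),1] (2*exp(t) - 4) dt = -8 + 4*log(2) + 2*exp(1).
Total area = (-2 + log(16)) + (-8 + 4*log(2) + 2*exp(1)) = -10 + 2*exp(1) + 8*log(2).

-10 + 2*exp(1) + 8*log(2)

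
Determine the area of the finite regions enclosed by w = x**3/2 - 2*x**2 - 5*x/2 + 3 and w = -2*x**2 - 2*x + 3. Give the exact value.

1/4

Set the curves equal: x**3/2 - 2*x**2 - 5*x/2 + 3 = -2*x**2 - 2*x + 3, so x**3/2 - x/2 = 0, which factors as x*(x - 1)*(x + 1)/2 = 0. The curves meet at x = -1, 0, 1.
On [-1, 0], w = x**3/2 - 2*x**2 - 5*x/2 + 3 is on top; that piece has area ∫[-1,0] (x**3/2 - x/2) dx = 1/8.
On [0, 1], w = -2*x**2 - 2*x + 3 is on top; that piece has area ∫[0,1] (-(x**3/2 - x/2)) dx = 1/8.
Total enclosed area = 1/8 + 1/8 = 1/4.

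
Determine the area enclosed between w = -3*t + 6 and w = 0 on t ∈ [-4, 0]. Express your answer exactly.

On [-4, 0], (-3*t + 6) - (0) = -3*t + 6 is ≥ 0 throughout, so the area is a single integral of |-3*t + 6|.
∫[-4,0] (-3*t + 6) dt = 48.

48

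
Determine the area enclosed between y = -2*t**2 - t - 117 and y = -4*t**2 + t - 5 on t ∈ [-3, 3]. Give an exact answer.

On [-3, 3], (-2*t**2 - t - 117) - (-4*t**2 + t - 5) = 2*t**2 - 2*t - 112 is ≤ 0 throughout, so the area is a single integral of |2*t**2 - 2*t - 112|.
∫[-3,3] (2*t**2 - 2*t - 112) dt = -636; the area of that piece is 636.

636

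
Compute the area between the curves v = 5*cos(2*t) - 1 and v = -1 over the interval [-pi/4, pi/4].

5

On [-pi/4, pi/4], (5*cos(2*t) - 1) - (-1) = 5*cos(2*t) is ≥ 0 throughout, so the area is a single integral of |5*cos(2*t)|.
∫[-pi/4,pi/4] (5*cos(2*t)) dt = 5.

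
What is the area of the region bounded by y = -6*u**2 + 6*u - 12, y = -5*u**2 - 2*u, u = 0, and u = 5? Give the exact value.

The difference (-6*u**2 + 6*u - 12) - (-5*u**2 - 2*u) = -u**2 + 8*u - 12 changes sign at u = 2 inside [0, 5], so split the integral there.
∫[0,2] (-u**2 + 8*u - 12) du = -32/3; the area of that piece is 32/3.
∫[2,5] (-u**2 + 8*u - 12) du = 9.
Total area = 32/3 + 9 = 59/3.

59/3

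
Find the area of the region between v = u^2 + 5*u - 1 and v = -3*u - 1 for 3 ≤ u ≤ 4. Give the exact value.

121/3

On [3, 4], (u^2 + 5*u - 1) - (-3*u - 1) = u^2 + 8*u is ≥ 0 throughout, so the area is a single integral of |u^2 + 8*u|.
∫[3,4] (u^2 + 8*u) du = 121/3.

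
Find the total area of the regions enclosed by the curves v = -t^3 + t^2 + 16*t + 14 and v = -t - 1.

Set the curves equal: -t^3 + t^2 + 16*t + 14 = -t - 1, so -t^3 + t^2 + 17*t + 15 = 0, which factors as -(t - 5)*(t + 1)*(t + 3) = 0. The curves meet at t = -3, -1, 5.
On [-3, -1], v = -t - 1 is on top; that piece has area ∫[-3,-1] (-(-t^3 + t^2 + 17*t + 15)) dt = 28/3.
On [-1, 5], v = -t^3 + t^2 + 16*t + 14 is on top; that piece has area ∫[-1,5] (-t^3 + t^2 + 17*t + 15) dt = 180.
Total enclosed area = 28/3 + 180 = 568/3.

568/3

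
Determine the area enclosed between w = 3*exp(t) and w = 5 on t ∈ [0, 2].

-17 - 10*log(3) + 10*log(5) + 3*exp(2)

The difference (3*exp(t)) - (5) = 3*exp(t) - 5 changes sign at t = log(5/3) inside [0, 2], so split the integral there.
∫[0,log(5/3)] (3*exp(t) - 5) dt = log(243/3125) + 2; the area of that piece is -2 + log(3125/243).
∫[log(5/3),2] (3*exp(t) - 5) dt = -15 - 5*log(3) + 5*log(5) + 3*exp(2).
Total area = (-2 + log(3125/243)) + (-15 - 5*log(3) + 5*log(5) + 3*exp(2)) = -17 - 10*log(3) + 10*log(5) + 3*exp(2).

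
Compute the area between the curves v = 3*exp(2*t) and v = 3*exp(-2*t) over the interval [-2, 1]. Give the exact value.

-6 + 3*exp(-4)/2 + 3*exp(-2)/2 + 3*exp(2)/2 + 3*exp(4)/2

The difference (3*exp(2*t)) - (3*exp(-2*t)) = 3*exp(2*t) - 3*exp(-2*t) changes sign at t = 0 inside [-2, 1], so split the integral there.
∫[-2,0] (3*exp(2*t) - 3*exp(-2*t)) dt = -3*exp(4)/2 - 3*exp(-4)/2 + 3; the area of that piece is -3 + 3*exp(-4)/2 + 3*exp(4)/2.
∫[0,1] (3*exp(2*t) - 3*exp(-2*t)) dt = -3 + 3*exp(-2)/2 + 3*exp(2)/2.
Total area = (-3 + 3*exp(-4)/2 + 3*exp(4)/2) + (-3 + 3*exp(-2)/2 + 3*exp(2)/2) = -6 + 3*exp(-4)/2 + 3*exp(-2)/2 + 3*exp(2)/2 + 3*exp(4)/2.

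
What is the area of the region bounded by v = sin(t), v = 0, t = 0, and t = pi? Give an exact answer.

On [0, pi], (sin(t)) - (0) = sin(t) is ≥ 0 throughout, so the area is a single integral of |sin(t)|.
∫[0,pi] (sin(t)) dt = 2.

2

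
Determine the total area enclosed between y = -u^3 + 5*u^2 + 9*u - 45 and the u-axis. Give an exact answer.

The curve meets the u-axis where -u^3 + 5*u^2 + 9*u - 45 = 0, i.e. -(u - 5)*(u - 3)*(u + 3) = 0, at u = -3, 3, 5.
On [-3, 3] the curve lies below the axis; ∫[-3,3] (-u^3 + 5*u^2 + 9*u - 45) du = -180, giving area 180.
On [3, 5] the curve lies above the axis; ∫[3,5] (-u^3 + 5*u^2 + 9*u - 45) du = 28/3, giving area 28/3.
Total area = 180 + 28/3 = 568/3.

568/3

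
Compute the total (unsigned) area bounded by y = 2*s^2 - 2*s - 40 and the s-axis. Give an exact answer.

The curve meets the s-axis where 2*s^2 - 2*s - 40 = 0, i.e. 2*(s - 5)*(s + 4) = 0, at s = -4, 5.
On [-4, 5] the curve lies below the axis; ∫[-4,5] (2*s^2 - 2*s - 40) ds = -243, giving area 243.

243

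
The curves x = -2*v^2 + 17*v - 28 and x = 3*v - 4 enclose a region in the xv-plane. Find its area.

1/3

Both boundary curves give x as a function of v, so integrate with respect to v. Setting them equal: -2*v^2 + 14*v - 24 = 0, i.e. -2*(v - 4)*(v - 3) = 0, so they meet at v = 3, 4.
For v in [3, 4], x = -2*v^2 + 17*v - 28 is on the right; area = ∫[3,4] (-2*v^2 + 14*v - 24) dv = 1/3.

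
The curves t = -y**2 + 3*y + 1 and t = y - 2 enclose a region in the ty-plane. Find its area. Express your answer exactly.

32/3

Both boundary curves give t as a function of y, so integrate with respect to y. Setting them equal: -y**2 + 2*y + 3 = 0, i.e. -(y - 3)*(y + 1) = 0, so they meet at y = -1, 3.
For y in [-1, 3], t = -y**2 + 3*y + 1 is on the right; area = ∫[-1,3] (-y**2 + 2*y + 3) dy = 32/3.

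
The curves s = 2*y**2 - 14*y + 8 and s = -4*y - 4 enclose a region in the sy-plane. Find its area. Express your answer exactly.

1/3

Both boundary curves give s as a function of y, so integrate with respect to y. Setting them equal: 2*y**2 - 10*y + 12 = 0, i.e. 2*(y - 3)*(y - 2) = 0, so they meet at y = 2, 3.
For y in [2, 3], s = 2*y**2 - 14*y + 8 is on the left; area = ∫[2,3] (-(2*y**2 - 10*y + 12)) dy = 1/3.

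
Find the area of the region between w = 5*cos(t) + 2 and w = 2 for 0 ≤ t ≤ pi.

The difference (5*cos(t) + 2) - (2) = 5*cos(t) changes sign at t = pi/2 inside [0, pi], so split the integral there.
∫[0,pi/2] (5*cos(t)) dt = 5.
∫[pi/2,pi] (5*cos(t)) dt = -5; the area of that piece is 5.
Total area = 5 + 5 = 10.

10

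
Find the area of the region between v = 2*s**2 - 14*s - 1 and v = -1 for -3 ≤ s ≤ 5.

The difference (2*s**2 - 14*s - 1) - (-1) = 2*s**2 - 14*s changes sign at s = 0 inside [-3, 5], so split the integral there.
∫[-3,0] (2*s**2 - 14*s) ds = 81.
∫[0,5] (2*s**2 - 14*s) ds = -275/3; the area of that piece is 275/3.
Total area = 81 + 275/3 = 518/3.

518/3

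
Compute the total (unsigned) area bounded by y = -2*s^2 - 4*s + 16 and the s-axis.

The curve meets the s-axis where -2*s^2 - 4*s + 16 = 0, i.e. -2*(s - 2)*(s + 4) = 0, at s = -4, 2.
On [-4, 2] the curve lies above the axis; ∫[-4,2] (-2*s^2 - 4*s + 16) ds = 72, giving area 72.

72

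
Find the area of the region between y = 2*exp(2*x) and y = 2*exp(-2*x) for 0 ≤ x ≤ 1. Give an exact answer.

On [0, 1], (2*exp(2*x)) - (2*exp(-2*x)) = 2*exp(2*x) - 2*exp(-2*x) is ≥ 0 throughout, so the area is a single integral of |2*exp(2*x) - 2*exp(-2*x)|.
∫[0,1] (2*exp(2*x) - 2*exp(-2*x)) dx = -2 + exp(-2) + exp(2).

-2 + exp(-2) + exp(2)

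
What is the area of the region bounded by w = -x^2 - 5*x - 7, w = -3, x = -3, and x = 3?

The difference (-x^2 - 5*x - 7) - (-3) = -x^2 - 5*x - 4 changes sign at x = -1 inside [-3, 3], so split the integral there.
∫[-3,-1] (-x^2 - 5*x - 4) dx = 10/3.
∫[-1,3] (-x^2 - 5*x - 4) dx = -136/3; the area of that piece is 136/3.
Total area = 10/3 + 136/3 = 146/3.

146/3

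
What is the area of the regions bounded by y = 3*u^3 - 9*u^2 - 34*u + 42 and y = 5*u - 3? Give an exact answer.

Set the curves equal: 3*u^3 - 9*u^2 - 34*u + 42 = 5*u - 3, so 3*u^3 - 9*u^2 - 39*u + 45 = 0, which factors as 3*(u - 5)*(u - 1)*(u + 3) = 0. The curves meet at u = -3, 1, 5.
On [-3, 1], y = 3*u^3 - 9*u^2 - 34*u + 42 is on top; that piece has area ∫[-3,1] (3*u^3 - 9*u^2 - 39*u + 45) du = 192.
On [1, 5], y = 5*u - 3 is on top; that piece has area ∫[1,5] (-(3*u^3 - 9*u^2 - 39*u + 45)) du = 192.
Total enclosed area = 192 + 192 = 384.

384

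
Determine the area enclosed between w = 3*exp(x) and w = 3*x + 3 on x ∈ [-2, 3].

-45/2 - 3*exp(-2) + 3*exp(3)

On [-2, 3], (3*exp(x)) - (3*x + 3) = -3*x + 3*exp(x) - 3 is ≥ 0 throughout, so the area is a single integral of |-3*x + 3*exp(x) - 3|.
∫[-2,3] (-3*x + 3*exp(x) - 3) dx = -45/2 - 3*exp(-2) + 3*exp(3).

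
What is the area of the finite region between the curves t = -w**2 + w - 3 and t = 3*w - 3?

Both boundary curves give t as a function of w, so integrate with respect to w. Setting them equal: -w**2 - 2*w = 0, i.e. -w*(w + 2) = 0, so they meet at w = -2, 0.
For w in [-2, 0], t = -w**2 + w - 3 is on the right; area = ∫[-2,0] (-w**2 - 2*w) dw = 4/3.

4/3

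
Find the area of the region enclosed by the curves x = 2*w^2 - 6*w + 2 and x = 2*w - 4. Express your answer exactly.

8/3

Both boundary curves give x as a function of w, so integrate with respect to w. Setting them equal: 2*w^2 - 8*w + 6 = 0, i.e. 2*(w - 3)*(w - 1) = 0, so they meet at w = 1, 3.
For w in [1, 3], x = 2*w^2 - 6*w + 2 is on the left; area = ∫[1,3] (-(2*w^2 - 8*w + 6)) dw = 8/3.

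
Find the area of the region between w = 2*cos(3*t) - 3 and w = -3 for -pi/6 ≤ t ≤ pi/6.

4/3

On [-pi/6, pi/6], (2*cos(3*t) - 3) - (-3) = 2*cos(3*t) is ≥ 0 throughout, so the area is a single integral of |2*cos(3*t)|.
∫[-pi/6,pi/6] (2*cos(3*t)) dt = 4/3.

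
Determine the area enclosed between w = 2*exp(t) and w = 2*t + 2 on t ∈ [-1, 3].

On [-1, 3], (2*exp(t)) - (2*t + 2) = -2*t + 2*exp(t) - 2 is ≥ 0 throughout, so the area is a single integral of |-2*t + 2*exp(t) - 2|.
∫[-1,3] (-2*t + 2*exp(t) - 2) dt = -16 - 2*exp(-1) + 2*exp(3).

-16 - 2*exp(-1) + 2*exp(3)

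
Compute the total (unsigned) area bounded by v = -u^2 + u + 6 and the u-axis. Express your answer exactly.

125/6

The curve meets the u-axis where -u^2 + u + 6 = 0, i.e. -(u - 3)*(u + 2) = 0, at u = -2, 3.
On [-2, 3] the curve lies above the axis; ∫[-2,3] (-u^2 + u + 6) du = 125/6, giving area 125/6.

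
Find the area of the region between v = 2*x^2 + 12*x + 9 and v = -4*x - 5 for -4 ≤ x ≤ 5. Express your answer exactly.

396

The difference (2*x^2 + 12*x + 9) - (-4*x - 5) = 2*x^2 + 16*x + 14 changes sign at x = -1 inside [-4, 5], so split the integral there.
∫[-4,-1] (2*x^2 + 16*x + 14) dx = -36; the area of that piece is 36.
∫[-1,5] (2*x^2 + 16*x + 14) dx = 360.
Total area = 36 + 360 = 396.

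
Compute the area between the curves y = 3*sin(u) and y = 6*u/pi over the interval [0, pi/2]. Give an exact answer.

3 - 3*pi/4

On [0, pi/2], (3*sin(u)) - (6*u/pi) = -6*u/pi + 3*sin(u) is ≥ 0 throughout, so the area is a single integral of |-6*u/pi + 3*sin(u)|.
∫[0,pi/2] (-6*u/pi + 3*sin(u)) du = 3 - 3*pi/4.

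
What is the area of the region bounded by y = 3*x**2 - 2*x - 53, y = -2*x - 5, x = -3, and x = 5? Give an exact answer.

258

The difference (3*x**2 - 2*x - 53) - (-2*x - 5) = 3*x**2 - 48 changes sign at x = 4 inside [-3, 5], so split the integral there.
∫[-3,4] (3*x**2 - 48) dx = -245; the area of that piece is 245.
∫[4,5] (3*x**2 - 48) dx = 13.
Total area = 245 + 13 = 258.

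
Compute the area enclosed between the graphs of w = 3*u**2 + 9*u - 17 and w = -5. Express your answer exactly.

Set the curves equal: 3*u**2 + 9*u - 17 = -5, so 3*u**2 + 9*u - 12 = 0, which factors as 3*(u - 1)*(u + 4) = 0. The curves meet at u = -4, 1.
On [-4, 1], w = -5 is on top; that piece has area ∫[-4,1] (-(3*u**2 + 9*u - 12)) du = 125/2.

125/2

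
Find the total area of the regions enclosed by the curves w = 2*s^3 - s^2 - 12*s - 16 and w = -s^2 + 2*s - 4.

131/2

Set the curves equal: 2*s^3 - s^2 - 12*s - 16 = -s^2 + 2*s - 4, so 2*s^3 - 14*s - 12 = 0, which factors as 2*(s - 3)*(s + 1)*(s + 2) = 0. The curves meet at s = -2, -1, 3.
On [-2, -1], w = 2*s^3 - s^2 - 12*s - 16 is on top; that piece has area ∫[-2,-1] (2*s^3 - 14*s - 12) ds = 3/2.
On [-1, 3], w = -s^2 + 2*s - 4 is on top; that piece has area ∫[-1,3] (-(2*s^3 - 14*s - 12)) ds = 64.
Total enclosed area = 3/2 + 64 = 131/2.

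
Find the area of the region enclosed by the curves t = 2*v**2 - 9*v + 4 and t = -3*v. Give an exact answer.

Both boundary curves give t as a function of v, so integrate with respect to v. Setting them equal: 2*v**2 - 6*v + 4 = 0, i.e. 2*(v - 2)*(v - 1) = 0, so they meet at v = 1, 2.
For v in [1, 2], t = 2*v**2 - 9*v + 4 is on the left; area = ∫[1,2] (-(2*v**2 - 6*v + 4)) dv = 1/3.

1/3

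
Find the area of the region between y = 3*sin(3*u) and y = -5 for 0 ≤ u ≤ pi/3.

On [0, pi/3], (3*sin(3*u)) - (-5) = 3*sin(3*u) + 5 is ≥ 0 throughout, so the area is a single integral of |3*sin(3*u) + 5|.
∫[0,pi/3] (3*sin(3*u) + 5) du = 2 + 5*pi/3.

2 + 5*pi/3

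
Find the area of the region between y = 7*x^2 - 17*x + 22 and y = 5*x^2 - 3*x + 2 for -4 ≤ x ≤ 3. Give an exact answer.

The difference (7*x^2 - 17*x + 22) - (5*x^2 - 3*x + 2) = 2*x^2 - 14*x + 20 changes sign at x = 2 inside [-4, 3], so split the integral there.
∫[-4,2] (2*x^2 - 14*x + 20) dx = 252.
∫[2,3] (2*x^2 - 14*x + 20) dx = -7/3; the area of that piece is 7/3.
Total area = 252 + 7/3 = 763/3.

763/3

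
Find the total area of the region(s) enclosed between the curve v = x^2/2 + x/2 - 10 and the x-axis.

243/4

The curve meets the x-axis where x^2/2 + x/2 - 10 = 0, i.e. (x - 4)*(x + 5)/2 = 0, at x = -5, 4.
On [-5, 4] the curve lies below the axis; ∫[-5,4] (x^2/2 + x/2 - 10) dx = -243/4, giving area 243/4.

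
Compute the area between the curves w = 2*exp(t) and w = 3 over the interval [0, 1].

The difference (2*exp(t)) - (3) = 2*exp(t) - 3 changes sign at t = log(3/2) inside [0, 1], so split the integral there.
∫[0,log(3/2)] (2*exp(t) - 3) dt = log(8/27) + 1; the area of that piece is -1 + log(27/8).
∫[log(3/2),1] (2*exp(t) - 3) dt = -6 - 3*log(2) + 3*log(3) + 2*exp(1).
Total area = (-1 + log(27/8)) + (-6 - 3*log(2) + 3*log(3) + 2*exp(1)) = -7 - 6*log(2) + 2*exp(1) + 6*log(3).

-7 - 6*log(2) + 2*exp(1) + 6*log(3)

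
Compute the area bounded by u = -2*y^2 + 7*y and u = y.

9

Both boundary curves give u as a function of y, so integrate with respect to y. Setting them equal: -2*y^2 + 6*y = 0, i.e. -2*y*(y - 3) = 0, so they meet at y = 0, 3.
For y in [0, 3], u = -2*y^2 + 7*y is on the right; area = ∫[0,3] (-2*y^2 + 6*y) dy = 9.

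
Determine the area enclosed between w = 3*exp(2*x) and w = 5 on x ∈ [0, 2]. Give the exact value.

The difference (3*exp(2*x)) - (5) = 3*exp(2*x) - 5 changes sign at x = -log(3)/2 + log(5)/2 inside [0, 2], so split the integral there.
∫[0,-log(3)/2 + log(5)/2] (3*exp(2*x) - 5) dx = log(9*sqrt(15)/125) + 1; the area of that piece is -1 + log(25*sqrt(15)/27).
∫[-log(3)/2 + log(5)/2,2] (3*exp(2*x) - 5) dx = -25/2 - 5*log(3)/2 + 5*log(5)/2 + 3*exp(4)/2.
Total area = (-1 + log(25*sqrt(15)/27)) + (-25/2 - 5*log(3)/2 + 5*log(5)/2 + 3*exp(4)/2) = -27/2 - 11*log(3)/2 + log(15)/2 + 9*log(5)/2 + 3*exp(4)/2.

-27/2 - 11*log(3)/2 + log(15)/2 + 9*log(5)/2 + 3*exp(4)/2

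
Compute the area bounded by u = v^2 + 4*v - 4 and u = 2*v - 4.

4/3

Both boundary curves give u as a function of v, so integrate with respect to v. Setting them equal: v^2 + 2*v = 0, i.e. v*(v + 2) = 0, so they meet at v = -2, 0.
For v in [-2, 0], u = v^2 + 4*v - 4 is on the left; area = ∫[-2,0] (-(v^2 + 2*v)) dv = 4/3.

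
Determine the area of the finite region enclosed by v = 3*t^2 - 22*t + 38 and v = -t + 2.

1/2

Set the curves equal: 3*t^2 - 22*t + 38 = -t + 2, so 3*t^2 - 21*t + 36 = 0, which factors as 3*(t - 4)*(t - 3) = 0. The curves meet at t = 3, 4.
On [3, 4], v = -t + 2 is on top; that piece has area ∫[3,4] (-(3*t^2 - 21*t + 36)) dt = 1/2.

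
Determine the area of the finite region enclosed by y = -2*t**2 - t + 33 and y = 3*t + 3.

512/3

Set the curves equal: -2*t**2 - t + 33 = 3*t + 3, so -2*t**2 - 4*t + 30 = 0, which factors as -2*(t - 3)*(t + 5) = 0. The curves meet at t = -5, 3.
On [-5, 3], y = -2*t**2 - t + 33 is on top; that piece has area ∫[-5,3] (-2*t**2 - 4*t + 30) dt = 512/3.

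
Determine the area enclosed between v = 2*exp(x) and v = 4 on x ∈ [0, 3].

-18 + 8*log(2) + 2*exp(3)

The difference (2*exp(x)) - (4) = 2*exp(x) - 4 changes sign at x = log(2) inside [0, 3], so split the integral there.
∫[0,log(2)] (2*exp(x) - 4) dx = 2 - log(16); the area of that piece is -2 + log(16).
∫[log(2),3] (2*exp(x) - 4) dx = -16 + 4*log(2) + 2*exp(3).
Total area = (-2 + log(16)) + (-16 + 4*log(2) + 2*exp(3)) = -18 + 8*log(2) + 2*exp(3).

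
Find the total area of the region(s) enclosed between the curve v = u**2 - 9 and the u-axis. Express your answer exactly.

The curve meets the u-axis where u**2 - 9 = 0, i.e. (u - 3)*(u + 3) = 0, at u = -3, 3.
On [-3, 3] the curve lies below the axis; ∫[-3,3] (u**2 - 9) du = -36, giving area 36.

36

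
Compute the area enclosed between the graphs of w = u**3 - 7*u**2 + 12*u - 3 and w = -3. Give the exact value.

71/6

Set the curves equal: u**3 - 7*u**2 + 12*u - 3 = -3, so u**3 - 7*u**2 + 12*u = 0, which factors as u*(u - 4)*(u - 3) = 0. The curves meet at u = 0, 3, 4.
On [0, 3], w = u**3 - 7*u**2 + 12*u - 3 is on top; that piece has area ∫[0,3] (u**3 - 7*u**2 + 12*u) du = 45/4.
On [3, 4], w = -3 is on top; that piece has area ∫[3,4] (-(u**3 - 7*u**2 + 12*u)) du = 7/12.
Total enclosed area = 45/4 + 7/12 = 71/6.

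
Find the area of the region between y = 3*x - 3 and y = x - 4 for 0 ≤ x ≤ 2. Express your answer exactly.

On [0, 2], (3*x - 3) - (x - 4) = 2*x + 1 is ≥ 0 throughout, so the area is a single integral of |2*x + 1|.
∫[0,2] (2*x + 1) dx = 6.

6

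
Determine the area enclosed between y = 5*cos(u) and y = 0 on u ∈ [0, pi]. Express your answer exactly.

The difference (5*cos(u)) - (0) = 5*cos(u) changes sign at u = pi/2 inside [0, pi], so split the integral there.
∫[0,pi/2] (5*cos(u)) du = 5.
∫[pi/2,pi] (5*cos(u)) du = -5; the area of that piece is 5.
Total area = 5 + 5 = 10.

10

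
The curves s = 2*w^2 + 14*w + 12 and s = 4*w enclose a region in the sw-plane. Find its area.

Both boundary curves give s as a function of w, so integrate with respect to w. Setting them equal: 2*w^2 + 10*w + 12 = 0, i.e. 2*(w + 2)*(w + 3) = 0, so they meet at w = -3, -2.
For w in [-3, -2], s = 2*w^2 + 14*w + 12 is on the left; area = ∫[-3,-2] (-(2*w^2 + 10*w + 12)) dw = 1/3.

1/3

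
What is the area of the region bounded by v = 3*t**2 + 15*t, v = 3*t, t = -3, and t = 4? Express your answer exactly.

The difference (3*t**2 + 15*t) - (3*t) = 3*t**2 + 12*t changes sign at t = 0 inside [-3, 4], so split the integral there.
∫[-3,0] (3*t**2 + 12*t) dt = -27; the area of that piece is 27.
∫[0,4] (3*t**2 + 12*t) dt = 160.
Total area = 27 + 160 = 187.

187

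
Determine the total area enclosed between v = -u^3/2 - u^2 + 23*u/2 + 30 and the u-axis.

5137/24

The curve meets the u-axis where -u^3/2 - u^2 + 23*u/2 + 30 = 0, i.e. -(u - 5)*(u + 3)*(u + 4)/2 = 0, at u = -4, -3, 5.
On [-4, -3] the curve lies below the axis; ∫[-4,-3] (-u^3/2 - u^2 + 23*u/2 + 30) du = -17/24, giving area 17/24.
On [-3, 5] the curve lies above the axis; ∫[-3,5] (-u^3/2 - u^2 + 23*u/2 + 30) du = 640/3, giving area 640/3.
Total area = 17/24 + 640/3 = 5137/24.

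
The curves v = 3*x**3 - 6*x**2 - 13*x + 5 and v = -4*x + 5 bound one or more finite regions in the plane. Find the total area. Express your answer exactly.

71/2

Set the curves equal: 3*x**3 - 6*x**2 - 13*x + 5 = -4*x + 5, so 3*x**3 - 6*x**2 - 9*x = 0, which factors as 3*x*(x - 3)*(x + 1) = 0. The curves meet at x = -1, 0, 3.
On [-1, 0], v = 3*x**3 - 6*x**2 - 13*x + 5 is on top; that piece has area ∫[-1,0] (3*x**3 - 6*x**2 - 9*x) dx = 7/4.
On [0, 3], v = -4*x + 5 is on top; that piece has area ∫[0,3] (-(3*x**3 - 6*x**2 - 9*x)) dx = 135/4.
Total enclosed area = 7/4 + 135/4 = 71/2.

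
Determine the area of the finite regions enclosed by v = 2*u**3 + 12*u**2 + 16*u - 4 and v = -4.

16

Set the curves equal: 2*u**3 + 12*u**2 + 16*u - 4 = -4, so 2*u**3 + 12*u**2 + 16*u = 0, which factors as 2*u*(u + 2)*(u + 4) = 0. The curves meet at u = -4, -2, 0.
On [-4, -2], v = 2*u**3 + 12*u**2 + 16*u - 4 is on top; that piece has area ∫[-4,-2] (2*u**3 + 12*u**2 + 16*u) du = 8.
On [-2, 0], v = -4 is on top; that piece has area ∫[-2,0] (-(2*u**3 + 12*u**2 + 16*u)) du = 8.
Total enclosed area = 8 + 8 = 16.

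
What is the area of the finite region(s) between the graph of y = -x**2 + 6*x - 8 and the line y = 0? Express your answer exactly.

The curve meets the x-axis where -x**2 + 6*x - 8 = 0, i.e. -(x - 4)*(x - 2) = 0, at x = 2, 4.
On [2, 4] the curve lies above the axis; ∫[2,4] (-x**2 + 6*x - 8) dx = 4/3, giving area 4/3.

4/3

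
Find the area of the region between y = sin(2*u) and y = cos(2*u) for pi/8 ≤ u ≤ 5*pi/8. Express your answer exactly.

On [pi/8, 5*pi/8], (sin(2*u)) - (cos(2*u)) = sin(2*u) - cos(2*u) is ≥ 0 throughout, so the area is a single integral of |sin(2*u) - cos(2*u)|.
∫[pi/8,5*pi/8] (sin(2*u) - cos(2*u)) du = sqrt(2).

sqrt(2)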